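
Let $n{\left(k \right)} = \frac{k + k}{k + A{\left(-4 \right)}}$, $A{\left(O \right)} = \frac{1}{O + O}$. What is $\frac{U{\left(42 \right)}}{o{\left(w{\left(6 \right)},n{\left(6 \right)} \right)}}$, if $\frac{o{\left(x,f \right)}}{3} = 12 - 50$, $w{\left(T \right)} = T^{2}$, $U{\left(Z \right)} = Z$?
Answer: $- \frac{7}{19} \approx -0.36842$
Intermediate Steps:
$A{\left(O \right)} = \frac{1}{2 O}$
$n{\left(k \right)} = \frac{2 k}{- \frac{1}{8} + k}$ ($n{\left(k \right)} = \frac{k + k}{k + \frac{1}{2 \left(-4\right)}} = \frac{2 k}{k + \frac{1}{2} \left(- \frac{1}{4}\right)} = \frac{2 k}{k - \frac{1}{8}} = \frac{2 k}{- \frac{1}{8} + k}$)
$o{\left(x,f \right)} = -114$ ($o{\left(x,f \right)} = 3 \left(12 - 50\right) = 3 \left(-38\right) = -114$)
$\frac{U{\left(42 \right)}}{o{\left(w{\left(6 \right)},n{\left(6 \right)} \right)}} = \frac{42}{-114} = 42 \left(- \frac{1}{114}\right) = - \frac{7}{19}$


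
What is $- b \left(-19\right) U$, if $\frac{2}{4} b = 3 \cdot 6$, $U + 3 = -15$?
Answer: $-12312$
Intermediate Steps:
$U = -18$ ($U = -3 - 15 = -18$)
$b = 36$ ($b = 2 \cdot 3 \cdot 6 = 2 \cdot 18 = 36$)
$- b \left(-19\right) U = \left(-1\right) 36 \left(-19\right) \left(-18\right) = \left(-36\right) \left(-19\right) \left(-18\right) = 684 \left(-18\right) = -12312$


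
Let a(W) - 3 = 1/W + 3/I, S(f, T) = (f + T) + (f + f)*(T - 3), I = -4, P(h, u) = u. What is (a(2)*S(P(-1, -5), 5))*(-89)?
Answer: 4895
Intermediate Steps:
S(f, T) = T + f + 2*f*(-3 + T) (S(f, T) = (T + f) + (2*f)*(-3 + T) = (T + f) + 2*f*(-3 + T) = T + f + 2*f*(-3 + T))
a(W) = 9/4 + 1/W (a(W) = 3 + (1/W + 3/(-4)) = 3 + (1/W + 3*(-¼)) = 3 + (1/W - ¾) = 3 + (-¾ + 1/W) = 9/4 + 1/W)
(a(2)*S(P(-1, -5), 5))*(-89) = ((9/4 + 1/2)*(5 - 5*(-5) + 2*5*(-5)))*(-89) = ((9/4 + ½)*(5 + 25 - 50))*(-89) = ((11/4)*(-20))*(-89) = -55*(-89) = 4895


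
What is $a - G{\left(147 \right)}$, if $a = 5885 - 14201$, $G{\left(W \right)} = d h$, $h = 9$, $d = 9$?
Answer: $-8397$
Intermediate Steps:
$G{\left(W \right)} = 81$ ($G{\left(W \right)} = 9 \cdot 9 = 81$)
$a = -8316$
$a - G{\left(147 \right)} = -8316 - 81 = -8397$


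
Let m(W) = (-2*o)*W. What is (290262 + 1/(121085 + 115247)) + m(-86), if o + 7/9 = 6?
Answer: 619294298753/2126988 ≈ 2.9116e+5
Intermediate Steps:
o = 47/9 (o = -7/9 + 6 = 47/9 ≈ 5.2222)
m(W) = -94*W/9 (m(W) = (-2*47/9)*W = -94*W/9)
(290262 + 1/(121085 + 115247)) + m(-86) = (290262 + 1/(121085 + 115247)) - 94/9*(-86) = (290262 + 1/236332) + 8084/9 = 68598198985/236332 + 8084/9 = 619294298753/2126988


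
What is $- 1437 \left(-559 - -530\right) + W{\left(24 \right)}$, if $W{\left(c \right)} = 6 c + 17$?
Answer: $41834$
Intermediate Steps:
$W{\left(c \right)} = 17 + 6 c$
$- 1437 \left(-559 - -530\right) + W{\left(24 \right)} = - 1437 \left(-559 - -530\right) + \left(17 + 6 \cdot 24\right) = - 1437 \left(-559 + 530\right) + \left(17 + 144\right) = \left(-1437\right) \left(-29\right) + 161 = 41673 + 161 = 41834$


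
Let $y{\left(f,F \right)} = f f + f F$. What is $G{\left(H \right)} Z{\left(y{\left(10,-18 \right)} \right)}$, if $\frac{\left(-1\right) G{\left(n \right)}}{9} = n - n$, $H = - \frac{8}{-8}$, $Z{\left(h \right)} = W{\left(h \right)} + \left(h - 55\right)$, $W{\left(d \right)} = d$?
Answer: $0$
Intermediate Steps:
$y{\left(f,F \right)} = f^{2} + F f$
$Z{\left(h \right)} = -55 + 2 h$ ($Z{\left(h \right)} = h + \left(h - 55\right) = h + \left(-55 + h\right) = -55 + 2 h$)
$H = 1$ ($H = \left(-8\right) \left(- \frac{1}{8}\right) = 1$)
$G{\left(n \right)} = 0$ ($G{\left(n \right)} = - 9 \left(n - n\right) = \left(-9\right) 0 = 0$)
$G{\left(H \right)} Z{\left(y{\left(10,-18 \right)} \right)} = 0 \left(-55 + 2 \cdot 10 \left(-18 + 10\right)\right) = 0 \left(-55 + 2 \cdot 10 \left(-8\right)\right) = 0 \left(-55 + 2 \left(-80\right)\right) = 0 \left(-55 - 160\right) = 0 \left(-215\right) = 0$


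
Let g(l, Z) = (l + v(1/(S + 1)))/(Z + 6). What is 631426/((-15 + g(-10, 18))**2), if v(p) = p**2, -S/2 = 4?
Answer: 97027444864/36517849 ≈ 2657.0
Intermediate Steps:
S = -8 (S = -2*4 = -8)
g(l, Z) = (1/49 + l)/(6 + Z) (g(l, Z) = (l + (1/(-8 + 1))**2)/(Z + 6) = (l + (1/(-7))**2)/(6 + Z) = (l + (-1/7)**2)/(6 + Z) = (l + 1/49)/(6 + Z) = (1/49 + l)/(6 + Z))
631426/((-15 + g(-10, 18))**2) = 631426/((-15 + (1/49 - 10)/(6 + 18))**2) = 631426/((-15 - 489/49/24)**2) = 631426/((-15 + (1/24)*(-489/49))**2) = 631426/((-15 - 163/392)**2) = 631426/((-6043/392)**2) = 631426/(36517849/153664) = 631426*(153664/36517849) = 97027444864/36517849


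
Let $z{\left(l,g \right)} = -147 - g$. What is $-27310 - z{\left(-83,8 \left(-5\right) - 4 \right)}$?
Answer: $-27207$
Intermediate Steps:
$-27310 - z{\left(-83,8 \left(-5\right) - 4 \right)} = -27310 - \left(-147 - \left(8 \left(-5\right) - 4\right)\right) = -27310 - \left(-147 - \left(-40 - 4\right)\right) = -27310 - \left(-147 - -44\right) = -27310 - \left(-147 + 44\right) = -27310 - -103 = -27310 + 103 = -27207$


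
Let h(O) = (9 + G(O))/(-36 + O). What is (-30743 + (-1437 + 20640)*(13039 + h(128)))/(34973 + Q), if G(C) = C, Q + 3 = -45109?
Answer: -23035490819/932788 ≈ -24695.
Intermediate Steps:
Q = -45112 (Q = -3 - 45109 = -45112)
h(O) = (9 + O)/(-36 + O)
(-30743 + (-1437 + 20640)*(13039 + h(128)))/(34973 + Q) = (-30743 + (-1437 + 20640)*(13039 + (9 + 128)/(-36 + 128)))/(34973 - 45112) = (-30743 + 19203*(13039 + 137/92))/(-10139) = (-30743 + 19203*(13039 + (1/92)*137))*(-1/10139) = (-30743 + 19203*(13039 + 137/92))*(-1/10139) = (-30743 + 19203*(1199725/92))*(-1/10139) = (-30743 + 23038319175/92)*(-1/10139) = (23035490819/92)*(-1/10139) = -23035490819/932788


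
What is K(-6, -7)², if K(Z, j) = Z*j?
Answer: 1764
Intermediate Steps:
K(-6, -7)² = (-6*(-7))² = 42² = 1764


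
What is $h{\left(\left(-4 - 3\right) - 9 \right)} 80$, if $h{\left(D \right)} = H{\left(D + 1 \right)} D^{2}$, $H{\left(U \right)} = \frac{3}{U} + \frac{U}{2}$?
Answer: $-157696$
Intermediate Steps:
$H{\left(U \right)} = \frac{U}{2} + \frac{3}{U}$ ($H{\left(U \right)} = \frac{3}{U} + U \frac{1}{2} = \frac{3}{U} + \frac{U}{2} = \frac{U}{2} + \frac{3}{U}$)
$h{\left(D \right)} = D^{2} \left(\frac{1}{2} + \frac{D}{2} + \frac{3}{1 + D}\right)$ ($h{\left(D \right)} = \left(\frac{D + 1}{2} + \frac{3}{D + 1}\right) D^{2} = \left(\frac{1 + D}{2} + \frac{3}{1 + D}\right) D^{2} = \left(\left(\frac{1}{2} + \frac{D}{2}\right) + \frac{3}{1 + D}\right) D^{2} = \left(\frac{1}{2} + \frac{D}{2} + \frac{3}{1 + D}\right) D^{2} = D^{2} \left(\frac{1}{2} + \frac{D}{2} + \frac{3}{1 + D}\right)$)
$h{\left(\left(-4 - 3\right) - 9 \right)} 80 = \frac{\left(\left(-4 - 3\right) - 9\right)^{2} \left(6 + \left(1 - 16\right)^{2}\right)}{2 \left(1 - 16\right)} 80 = \frac{\left(-7 - 9\right)^{2} \left(6 + \left(1 - 16\right)^{2}\right)}{2 \left(1 - 16\right)} 80 = \frac{\left(-16\right)^{2} \left(6 + \left(1 - 16\right)^{2}\right)}{2 \left(1 - 16\right)} 80 = \frac{1}{2} \cdot 256 \frac{1}{-15} \left(6 + \left(-15\right)^{2}\right) 80 = \frac{1}{2} \cdot 256 \left(- \frac{1}{15}\right) \left(6 + 225\right) 80 = \frac{1}{2} \cdot 256 \left(- \frac{1}{15}\right) 231 \cdot 80 = \left(- \frac{9856}{5}\right) 80 = -157696$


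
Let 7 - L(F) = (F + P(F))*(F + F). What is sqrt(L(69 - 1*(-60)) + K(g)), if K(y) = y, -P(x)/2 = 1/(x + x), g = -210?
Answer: I*sqrt(33483) ≈ 182.98*I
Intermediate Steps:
P(x) = -1/x (P(x) = -2/(x + x) = -2*1/(2*x) = -1/x)
L(F) = 7 - 2*F*(F - 1/F) (L(F) = 7 - (F - 1/F)*(F + F) = 7 - (F - 1/F)*2*F = 7 - 2*F*(F - 1/F))
sqrt(L(69 - 1*(-60)) + K(g)) = sqrt((9 - 2*(69 - 1*(-60))**2) - 210) = sqrt((9 - 2*(69 + 60)**2) - 210) = sqrt((9 - 2*129**2) - 210) = sqrt((9 - 2*16641) - 210) = sqrt((9 - 33282) - 210) = sqrt(-33273 - 210) = sqrt(-33483) = I*sqrt(33483)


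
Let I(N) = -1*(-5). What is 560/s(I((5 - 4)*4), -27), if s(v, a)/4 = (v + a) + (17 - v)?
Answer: -14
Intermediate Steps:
I(N) = 5
s(v, a) = 68 + 4*a (s(v, a) = 4*((v + a) + (17 - v)) = 4*((a + v) + (17 - v)) = 4*(17 + a) = 68 + 4*a)
560/s(I((5 - 4)*4), -27) = 560/(68 + 4*(-27)) = 560/(68 - 108) = 560/(-40) = 560*(-1/40) = -14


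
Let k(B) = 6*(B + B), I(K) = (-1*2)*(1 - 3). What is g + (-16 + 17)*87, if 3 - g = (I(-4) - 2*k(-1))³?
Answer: -21862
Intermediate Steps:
I(K) = 4 (I(K) = -2*(-2) = 4)
k(B) = 12*B (k(B) = 6*(2*B) = 12*B)
g = -21949 (g = 3 - (4 - 24*(-1))³ = 3 - (4 - 2*(-12))³ = 3 - (4 + 24)³ = 3 - 1*28³ = 3 - 1*21952 = 3 - 21952 = -21949)
g + (-16 + 17)*87 = -21949 + (-16 + 17)*87 = -21949 + 1*87 = -21949 + 87 = -21862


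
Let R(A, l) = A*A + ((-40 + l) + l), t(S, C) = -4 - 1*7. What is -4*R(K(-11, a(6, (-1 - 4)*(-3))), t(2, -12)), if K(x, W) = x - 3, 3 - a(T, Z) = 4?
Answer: -536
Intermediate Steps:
a(T, Z) = -1 (a(T, Z) = 3 - 1*4 = 3 - 4 = -1)
t(S, C) = -11 (t(S, C) = -4 - 7 = -11)
K(x, W) = -3 + x
R(A, l) = -40 + A**2 + 2*l (R(A, l) = A**2 + (-40 + 2*l) = -40 + A**2 + 2*l)
-4*R(K(-11, a(6, (-1 - 4)*(-3))), t(2, -12)) = -4*(-40 + (-3 - 11)**2 + 2*(-11)) = -4*(-40 + (-14)**2 - 22) = -4*(-40 + 196 - 22) = -4*134 = -536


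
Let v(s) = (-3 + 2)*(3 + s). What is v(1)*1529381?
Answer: -6117524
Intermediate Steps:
v(s) = -3 - s (v(s) = -(3 + s) = -3 - s)
v(1)*1529381 = (-3 - 1*1)*1529381 = (-3 - 1)*1529381 = -4*1529381 = -6117524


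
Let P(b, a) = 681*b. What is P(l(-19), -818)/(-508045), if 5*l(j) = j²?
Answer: -245841/2540225 ≈ -0.096779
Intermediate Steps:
l(j) = j²/5
P(l(-19), -818)/(-508045) = (681*((⅕)*(-19)²))/(-508045) = (681*((⅕)*361))*(-1/508045) = (681*(361/5))*(-1/508045) = (245841/5)*(-1/508045) = -245841/2540225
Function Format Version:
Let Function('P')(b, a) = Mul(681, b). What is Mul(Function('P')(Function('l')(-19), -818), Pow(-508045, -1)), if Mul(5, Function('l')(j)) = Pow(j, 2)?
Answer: Rational(-245841, 2540225) ≈ -0.096779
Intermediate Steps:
Function('l')(j) = Mul(Rational(1, 5), Pow(j, 2))
Mul(Function('P')(Function('l')(-19), -818), Pow(-508045, -1)) = Mul(Mul(681, Mul(Rational(1, 5), Pow(-19, 2))), Pow(-508045, -1)) = Mul(Mul(681, Mul(Rational(1, 5), 361)), Rational(-1, 508045)) = Mul(Mul(681, Rational(361, 5)), Rational(-1, 508045)) = Mul(Rational(245841, 5), Rational(-1, 508045)) = Rational(-245841, 2540225)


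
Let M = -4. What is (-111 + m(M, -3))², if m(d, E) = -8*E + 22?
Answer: 4225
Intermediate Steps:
m(d, E) = 22 - 8*E
(-111 + m(M, -3))² = (-111 + (22 - 8*(-3)))² = (-111 + (22 + 24))² = (-111 + 46)² = (-65)² = 4225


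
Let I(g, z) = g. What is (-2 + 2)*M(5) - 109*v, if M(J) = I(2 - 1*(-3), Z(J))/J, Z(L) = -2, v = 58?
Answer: -6322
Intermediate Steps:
M(J) = 5/J (M(J) = (2 - 1*(-3))/J = (2 + 3)/J = 5/J)
(-2 + 2)*M(5) - 109*v = (-2 + 2)*(5/5) - 109*58 = 0*(5*(1/5)) - 6322 = 0*1 - 6322 = 0 - 6322 = -6322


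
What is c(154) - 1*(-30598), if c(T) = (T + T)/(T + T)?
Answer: 30599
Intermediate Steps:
c(T) = 1 (c(T) = (2*T)/((2*T)) = (2*T)*(1/(2*T)) = 1)
c(154) - 1*(-30598) = 1 - 1*(-30598) = 1 + 30598 = 30599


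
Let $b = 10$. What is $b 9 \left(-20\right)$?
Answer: $-1800$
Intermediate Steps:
$b 9 \left(-20\right) = 10 \cdot 9 \left(-20\right) = 90 \left(-20\right) = -1800$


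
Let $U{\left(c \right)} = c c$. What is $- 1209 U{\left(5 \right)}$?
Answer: $-30225$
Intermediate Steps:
$U{\left(c \right)} = c^{2}$
$- 1209 U{\left(5 \right)} = - 1209 \cdot 5^{2} = \left(-1209\right) 25 = -30225$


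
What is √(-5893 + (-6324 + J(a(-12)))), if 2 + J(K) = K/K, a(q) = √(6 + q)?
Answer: I*√12218 ≈ 110.54*I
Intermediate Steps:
J(K) = -1 (J(K) = -2 + K/K = -2 + 1 = -1)
√(-5893 + (-6324 + J(a(-12)))) = √(-5893 + (-6324 - 1)) = √(-5893 - 6325) = √(-12218) = I*√12218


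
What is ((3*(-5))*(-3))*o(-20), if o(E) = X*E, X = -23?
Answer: 20700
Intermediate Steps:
o(E) = -23*E
((3*(-5))*(-3))*o(-20) = ((3*(-5))*(-3))*(-23*(-20)) = -15*(-3)*460 = 45*460 = 20700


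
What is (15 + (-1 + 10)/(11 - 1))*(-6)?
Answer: -477/5 ≈ -95.400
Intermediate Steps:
(15 + (-1 + 10)/(11 - 1))*(-6) = (15 + 9/10)*(-6) = (159/10)*(-6) = -477/5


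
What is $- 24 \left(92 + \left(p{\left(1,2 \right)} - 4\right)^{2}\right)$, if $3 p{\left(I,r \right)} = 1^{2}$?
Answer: $- \frac{7592}{3} \approx -2530.7$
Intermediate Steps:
$p{\left(I,r \right)} = \frac{1}{3}$ ($p{\left(I,r \right)} = \frac{1^{2}}{3} = \frac{1}{3} \cdot 1 = \frac{1}{3}$)
$- 24 \left(92 + \left(p{\left(1,2 \right)} - 4\right)^{2}\right) = - 24 \left(92 + \left(\frac{1}{3} - 4\right)^{2}\right) = - 24 \left(92 + \left(- \frac{11}{3}\right)^{2}\right) = - 24 \left(92 + \frac{121}{9}\right) = \left(-24\right) \frac{949}{9} = - \frac{7592}{3}$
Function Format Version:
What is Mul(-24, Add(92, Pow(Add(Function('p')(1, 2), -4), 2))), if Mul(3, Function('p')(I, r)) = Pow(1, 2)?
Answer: Rational(-7592, 3) ≈ -2530.7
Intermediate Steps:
Function('p')(I, r) = Rational(1, 3) (Function('p')(I, r) = Mul(Rational(1, 3), Pow(1, 2)) = Mul(Rational(1, 3), 1) = Rational(1, 3))
Mul(-24, Add(92, Pow(Add(Function('p')(1, 2), -4), 2))) = Mul(-24, Add(92, Pow(Add(Rational(1, 3), -4), 2))) = Mul(-24, Add(92, Pow(Rational(-11, 3), 2))) = Mul(-24, Add(92, Rational(121, 9))) = Mul(-24, Rational(949, 9)) = Rational(-7592, 3)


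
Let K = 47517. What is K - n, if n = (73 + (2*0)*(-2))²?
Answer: 42188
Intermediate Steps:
n = 5329 (n = (73 + 0*(-2))² = (73 + 0)² = 73² = 5329)
K - n = 47517 - 1*5329 = 47517 - 5329 = 42188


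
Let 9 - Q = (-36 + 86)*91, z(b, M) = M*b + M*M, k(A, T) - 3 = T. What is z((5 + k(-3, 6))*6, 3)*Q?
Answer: -1185201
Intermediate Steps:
k(A, T) = 3 + T
z(b, M) = M² + M*b (z(b, M) = M*b + M² = M² + M*b)
Q = -4541 (Q = 9 - (-36 + 86)*91 = 9 - 50*91 = 9 - 1*4550 = 9 - 4550 = -4541)
z((5 + k(-3, 6))*6, 3)*Q = (3*(3 + (5 + (3 + 6))*6))*(-4541) = (3*(3 + (5 + 9)*6))*(-4541) = (3*(3 + 14*6))*(-4541) = (3*(3 + 84))*(-4541) = (3*87)*(-4541) = 261*(-4541) = -1185201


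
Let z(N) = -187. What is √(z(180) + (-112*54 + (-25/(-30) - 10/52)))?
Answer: 2*I*√2370615/39 ≈ 78.958*I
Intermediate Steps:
√(z(180) + (-112*54 + (-25/(-30) - 10/52))) = √(-187 + (-112*54 + (-25/(-30) - 10/52))) = √(-187 + (-6048 + (-25*(-1/30) - 10*1/52))) = √(-187 + (-6048 + (⅚ - 5/26))) = √(-187 + (-6048 + 25/39)) = √(-187 - 235847/39) = √(-243140/39) = 2*I*√2370615/39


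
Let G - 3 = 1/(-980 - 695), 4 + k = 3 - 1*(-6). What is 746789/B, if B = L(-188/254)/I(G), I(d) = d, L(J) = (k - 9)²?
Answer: 234491746/1675 ≈ 1.4000e+5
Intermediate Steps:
k = 5 (k = -4 + (3 - 1*(-6)) = -4 + (3 + 6) = -4 + 9 = 5)
L(J) = 16 (L(J) = (5 - 9)² = (-4)² = 16)
G = 5024/1675 (G = 3 + 1/(-980 - 695) = 3 + 1/(-1675) = 3 - 1/1675 = 5024/1675 ≈ 2.9994)
B = 1675/314 (B = 16/(5024/1675) = 16*(1675/5024) = 1675/314 ≈ 5.3344)
746789/B = 746789/(1675/314) = 746789*(314/1675) = 234491746/1675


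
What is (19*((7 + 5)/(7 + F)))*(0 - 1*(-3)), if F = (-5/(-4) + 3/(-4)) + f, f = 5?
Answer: 1368/25 ≈ 54.720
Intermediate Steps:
F = 11/2 (F = (-5/(-4) + 3/(-4)) + 5 = (-5*(-1/4) + 3*(-1/4)) + 5 = (5/4 - 3/4) + 5 = 1/2 + 5 = 11/2 ≈ 5.5000)
(19*((7 + 5)/(7 + F)))*(0 - 1*(-3)) = (19*((7 + 5)/(7 + 11/2)))*(0 - 1*(-3)) = (19*(12/(25/2)))*(0 + 3) = (19*(12*(2/25)))*3 = (19*(24/25))*3 = (456/25)*3 = 1368/25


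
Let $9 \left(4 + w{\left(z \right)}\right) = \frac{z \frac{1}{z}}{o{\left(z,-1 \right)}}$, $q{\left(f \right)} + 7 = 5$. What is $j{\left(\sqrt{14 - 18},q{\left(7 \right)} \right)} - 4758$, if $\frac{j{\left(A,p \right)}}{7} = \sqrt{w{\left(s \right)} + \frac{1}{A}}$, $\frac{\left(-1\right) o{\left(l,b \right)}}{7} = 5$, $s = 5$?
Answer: $-4758 + \frac{\sqrt{-176540 - 22050 i}}{30} \approx -4757.1 - 14.033 i$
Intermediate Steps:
$o{\left(l,b \right)} = -35$ ($o{\left(l,b \right)} = \left(-7\right) 5 = -35$)
$q{\left(f \right)} = -2$ ($q{\left(f \right)} = -7 + 5 = -2$)
$w{\left(z \right)} = - \frac{1261}{315}$ ($w{\left(z \right)} = -4 + \frac{\frac{z}{z} \frac{1}{-35}}{9} = -4 + \frac{1 \left(- \frac{1}{35}\right)}{9} = -4 + \frac{1}{9} \left(- \frac{1}{35}\right) = -4 - \frac{1}{315} = - \frac{1261}{315}$)
$j{\left(A,p \right)} = 7 \sqrt{- \frac{1261}{315} + \frac{1}{A}}$
$j{\left(\sqrt{14 - 18},q{\left(7 \right)} \right)} - 4758 = \frac{\sqrt{-44135 + \frac{11025}{\sqrt{14 - 18}}}}{15} - 4758 = \frac{\sqrt{-44135 + \frac{11025}{\sqrt{-4}}}}{15} - 4758 = \frac{\sqrt{-44135 + \frac{11025}{2 i}}}{15} - 4758 = \frac{\sqrt{-44135 + 11025 \left(- \frac{i}{2}\right)}}{15} - 4758 = \frac{\sqrt{-44135 - \frac{11025 i}{2}}}{15} - 4758 = -4758 + \frac{\sqrt{-44135 - \frac{11025 i}{2}}}{15}$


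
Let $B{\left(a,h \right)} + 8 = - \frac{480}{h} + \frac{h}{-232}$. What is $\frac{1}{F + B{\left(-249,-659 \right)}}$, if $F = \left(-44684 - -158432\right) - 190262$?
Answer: $- \frac{152888}{11698749895} \approx -1.3069 \cdot 10^{-5}$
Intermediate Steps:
$F = -76514$ ($F = \left(-44684 + 158432\right) - 190262 = 113748 - 190262 = -76514$)
$B{\left(a,h \right)} = -8 - \frac{480}{h} - \frac{h}{232}$ ($B{\left(a,h \right)} = -8 + \left(- \frac{480}{h} + \frac{h}{-232}\right) = -8 + \left(- \frac{480}{h} + h \left(- \frac{1}{232}\right)\right) = -8 - \left(\frac{480}{h} + \frac{h}{232}\right) = -8 - \frac{480}{h} - \frac{h}{232}$)
$\frac{1}{F + B{\left(-249,-659 \right)}} = \frac{1}{-76514 - \left(\frac{1197}{232} - \frac{480}{659}\right)} = \frac{1}{-76514 - \frac{677463}{152888}} = \frac{1}{- \frac{11698749895}{152888}} = - \frac{152888}{11698749895}$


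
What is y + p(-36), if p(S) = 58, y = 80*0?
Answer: 58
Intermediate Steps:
y = 0
y + p(-36) = 0 + 58 = 58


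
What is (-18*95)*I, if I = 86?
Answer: -147060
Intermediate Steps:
(-18*95)*I = -18*95*86 = -1710*86 = -147060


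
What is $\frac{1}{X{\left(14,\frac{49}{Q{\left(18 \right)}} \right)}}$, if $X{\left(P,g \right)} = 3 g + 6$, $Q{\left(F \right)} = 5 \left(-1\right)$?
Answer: $- \frac{5}{117} \approx -0.042735$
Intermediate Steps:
$Q{\left(F \right)} = -5$
$X{\left(P,g \right)} = 6 + 3 g$
$\frac{1}{X{\left(14,\frac{49}{Q{\left(18 \right)}} \right)}} = \frac{1}{6 + 3 \frac{49}{-5}} = \frac{1}{6 + 3 \cdot 49 \left(- \frac{1}{5}\right)} = \frac{1}{6 + 3 \left(- \frac{49}{5}\right)} = \frac{1}{6 - \frac{147}{5}} = \frac{1}{- \frac{117}{5}} = - \frac{5}{117}$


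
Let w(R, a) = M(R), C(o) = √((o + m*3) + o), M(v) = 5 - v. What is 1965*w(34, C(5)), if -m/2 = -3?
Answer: -56985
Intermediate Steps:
m = 6 (m = -2*(-3) = 6)
C(o) = √(18 + 2*o) (C(o) = √((o + 6*3) + o) = √((o + 18) + o) = √((18 + o) + o) = √(18 + 2*o))
w(R, a) = 5 - R
1965*w(34, C(5)) = 1965*(5 - 1*34) = 1965*(5 - 34) = 1965*(-29) = -56985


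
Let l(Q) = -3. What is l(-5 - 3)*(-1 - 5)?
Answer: 18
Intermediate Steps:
l(-5 - 3)*(-1 - 5) = -3*(-1 - 5) = -3*(-6) = 18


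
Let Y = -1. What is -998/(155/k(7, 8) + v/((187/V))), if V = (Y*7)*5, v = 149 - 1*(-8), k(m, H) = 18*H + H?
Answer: 28367152/806255 ≈ 35.184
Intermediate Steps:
k(m, H) = 19*H
v = 157 (v = 149 + 8 = 157)
V = -35 (V = -1*7*5 = -7*5 = -35)
-998/(155/k(7, 8) + v/((187/V))) = -998/(155/((19*8)) + 157/((187/(-35)))) = -998/(155/152 + 157/((187*(-1/35)))) = -998/(155*(1/152) + 157/(-187/35)) = -998/(155/152 + 157*(-35/187)) = -998/(155/152 - 5495/187) = -998/(-806255/28424) = -998*(-28424/806255) = 28367152/806255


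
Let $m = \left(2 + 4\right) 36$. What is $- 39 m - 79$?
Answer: $-8503$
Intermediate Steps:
$m = 216$ ($m = 6 \cdot 36 = 216$)
$- 39 m - 79 = \left(-39\right) 216 - 79 = -8424 - 79 = -8503$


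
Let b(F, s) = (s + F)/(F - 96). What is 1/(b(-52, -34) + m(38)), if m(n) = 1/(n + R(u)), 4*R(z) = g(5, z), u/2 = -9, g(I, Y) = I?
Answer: 11618/7047 ≈ 1.6486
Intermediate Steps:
u = -18 (u = 2*(-9) = -18)
R(z) = 5/4 (R(z) = (¼)*5 = 5/4)
b(F, s) = (F + s)/(-96 + F)
m(n) = 1/(5/4 + n) (m(n) = 1/(n + 5/4) = 1/(5/4 + n))
1/(b(-52, -34) + m(38)) = 1/((-52 - 34)/(-96 - 52) + 4/(5 + 4*38)) = 1/(-86/(-148) + 4/(5 + 152)) = 1/(-1/148*(-86) + 4/157) = 1/(43/74 + 4*(1/157)) = 1/(43/74 + 4/157) = 1/(7047/11618) = 11618/7047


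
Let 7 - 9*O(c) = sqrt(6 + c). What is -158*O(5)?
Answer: -1106/9 + 158*sqrt(11)/9 ≈ -64.664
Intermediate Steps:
O(c) = 7/9 - sqrt(6 + c)/9
-158*O(5) = -158*(7/9 - sqrt(6 + 5)/9) = -158*(7/9 - sqrt(11)/9) = -1106/9 + 158*sqrt(11)/9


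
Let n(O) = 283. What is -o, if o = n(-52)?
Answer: -283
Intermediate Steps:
o = 283
-o = -1*283 = -283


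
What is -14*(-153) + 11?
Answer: 2153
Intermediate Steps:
-14*(-153) + 11 = 2142 + 11 = 2153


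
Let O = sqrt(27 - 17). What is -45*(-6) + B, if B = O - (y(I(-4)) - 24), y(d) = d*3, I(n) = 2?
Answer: 288 + sqrt(10) ≈ 291.16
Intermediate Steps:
y(d) = 3*d
O = sqrt(10) ≈ 3.1623
B = 18 + sqrt(10) (B = sqrt(10) - (3*2 - 24) = sqrt(10) - (6 - 24) = sqrt(10) - 1*(-18) = sqrt(10) + 18 = 18 + sqrt(10) ≈ 21.162)
-45*(-6) + B = -45*(-6) + (18 + sqrt(10)) = 270 + (18 + sqrt(10)) = 288 + sqrt(10)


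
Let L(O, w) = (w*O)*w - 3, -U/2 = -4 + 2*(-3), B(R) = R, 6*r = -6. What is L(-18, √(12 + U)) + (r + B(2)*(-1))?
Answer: -582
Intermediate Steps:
r = -1 (r = (⅙)*(-6) = -1)
U = 20 (U = -2*(-4 + 2*(-3)) = -2*(-4 - 6) = -2*(-10) = 20)
L(O, w) = -3 + O*w² (L(O, w) = (O*w)*w - 3 = O*w² - 3 = -3 + O*w²)
L(-18, √(12 + U)) + (r + B(2)*(-1)) = (-3 - 18*(√(12 + 20))²) + (-1 + 2*(-1)) = (-3 - 18*(√32)²) + (-1 - 2) = (-3 - 18*(4*√2)²) - 3 = (-3 - 18*32) - 3 = (-3 - 576) - 3 = -579 - 3 = -582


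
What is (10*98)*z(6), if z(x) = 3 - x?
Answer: -2940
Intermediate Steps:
(10*98)*z(6) = (10*98)*(3 - 1*6) = 980*(3 - 6) = 980*(-3) = -2940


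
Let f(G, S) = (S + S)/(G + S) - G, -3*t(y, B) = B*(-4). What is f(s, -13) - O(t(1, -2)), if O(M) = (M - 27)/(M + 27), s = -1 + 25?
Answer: -20191/803 ≈ -25.144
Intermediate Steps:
s = 24
t(y, B) = 4*B/3 (t(y, B) = -B*(-4)/3 = -(-4)*B/3 = 4*B/3)
O(M) = (-27 + M)/(27 + M)
f(G, S) = -G + 2*S/(G + S) (f(G, S) = (2*S)/(G + S) - G = 2*S/(G + S) - G = -G + 2*S/(G + S))
f(s, -13) - O(t(1, -2)) = (-1*24**2 + 2*(-13) - 1*24*(-13))/(24 - 13) - (-27 + (4/3)*(-2))/(27 + (4/3)*(-2)) = (-1*576 - 26 + 312)/11 - (-27 - 8/3)/(27 - 8/3) = (-576 - 26 + 312)/11 - (-89)/(73/3*3) = (1/11)*(-290) - 3*(-89)/(73*3) = -290/11 - 1*(-89/73) = -290/11 + 89/73 = -20191/803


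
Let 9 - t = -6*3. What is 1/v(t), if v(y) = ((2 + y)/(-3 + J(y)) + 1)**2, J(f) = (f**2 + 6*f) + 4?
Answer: 795664/848241 ≈ 0.93802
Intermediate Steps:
J(f) = 4 + f**2 + 6*f
t = 27 (t = 9 - (-6)*3 = 9 - 1*(-18) = 9 + 18 = 27)
v(y) = (1 + (2 + y)/(1 + y**2 + 6*y))**2 (v(y) = ((2 + y)/(-3 + (4 + y**2 + 6*y)) + 1)**2 = ((2 + y)/(1 + y**2 + 6*y) + 1)**2 = (1 + (2 + y)/(1 + y**2 + 6*y))**2)
1/v(t) = 1/((3 + 27**2 + 7*27)**2/(1 + 27**2 + 6*27)**2) = 1/((3 + 729 + 189)**2/(1 + 729 + 162)**2) = 1/(921**2/892**2) = 1/((1/795664)*848241) = 1/(848241/795664) = 795664/848241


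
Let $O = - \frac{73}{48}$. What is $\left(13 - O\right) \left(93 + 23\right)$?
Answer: $\frac{20213}{12} \approx 1684.4$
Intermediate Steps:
$O = - \frac{73}{48}$ ($O = \left(-73\right) \frac{1}{48} = - \frac{73}{48} \approx -1.5208$)
$\left(13 - O\right) \left(93 + 23\right) = \left(13 - - \frac{73}{48}\right) \left(93 + 23\right) = \left(13 + \frac{73}{48}\right) 116 = \frac{697}{48} \cdot 116 = \frac{20213}{12}$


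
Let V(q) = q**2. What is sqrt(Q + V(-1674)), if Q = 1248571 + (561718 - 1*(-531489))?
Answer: sqrt(5144054) ≈ 2268.1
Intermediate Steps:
Q = 2341778 (Q = 1248571 + (561718 + 531489) = 1248571 + 1093207 = 2341778)
sqrt(Q + V(-1674)) = sqrt(2341778 + (-1674)**2) = sqrt(2341778 + 2802276) = sqrt(5144054)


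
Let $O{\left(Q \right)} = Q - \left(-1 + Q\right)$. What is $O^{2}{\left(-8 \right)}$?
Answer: $1$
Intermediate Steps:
$O{\left(Q \right)} = 1$
$O^{2}{\left(-8 \right)} = 1^{2} = 1$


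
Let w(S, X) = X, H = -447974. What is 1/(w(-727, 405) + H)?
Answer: -1/447569 ≈ -2.2343e-6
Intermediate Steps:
1/(w(-727, 405) + H) = 1/(405 - 447974) = 1/(-447569) = -1/447569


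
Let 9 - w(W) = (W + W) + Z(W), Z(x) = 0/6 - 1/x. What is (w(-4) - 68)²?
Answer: 42025/16 ≈ 2626.6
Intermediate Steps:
Z(x) = -1/x (Z(x) = 0*(⅙) - 1/x = 0 - 1/x = -1/x)
w(W) = 9 + 1/W - 2*W (w(W) = 9 - ((W + W) - 1/W) = 9 - (2*W - 1/W) = 9 - (-1/W + 2*W) = 9 + (1/W - 2*W) = 9 + 1/W - 2*W)
(w(-4) - 68)² = ((9 + 1/(-4) - 2*(-4)) - 68)² = ((9 - ¼ + 8) - 68)² = (67/4 - 68)² = (-205/4)² = 42025/16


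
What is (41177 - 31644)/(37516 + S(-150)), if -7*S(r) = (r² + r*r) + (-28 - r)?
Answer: 9533/31070 ≈ 0.30682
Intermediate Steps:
S(r) = 4 - 2*r²/7 + r/7 (S(r) = -((r² + r*r) + (-28 - r))/7 = -((r² + r²) + (-28 - r))/7 = -(2*r² + (-28 - r))/7 = -(-28 - r + 2*r²)/7 = 4 - 2*r²/7 + r/7)
(41177 - 31644)/(37516 + S(-150)) = (41177 - 31644)/(37516 + (4 - 2/7*(-150)² + (⅐)*(-150))) = 9533/(37516 + (4 - 2/7*22500 - 150/7)) = 9533/(37516 + (4 - 45000/7 - 150/7)) = 9533/(37516 - 6446) = 9533/31070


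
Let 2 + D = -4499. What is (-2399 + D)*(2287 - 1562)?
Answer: -5002500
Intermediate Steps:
D = -4501 (D = -2 - 4499 = -4501)
(-2399 + D)*(2287 - 1562) = (-2399 - 4501)*(2287 - 1562) = -6900*725 = -5002500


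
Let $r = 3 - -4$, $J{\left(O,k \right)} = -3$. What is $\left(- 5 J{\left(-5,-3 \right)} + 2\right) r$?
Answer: $119$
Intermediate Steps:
$r = 7$ ($r = 3 + 4 = 7$)
$\left(- 5 J{\left(-5,-3 \right)} + 2\right) r = \left(\left(-5\right) \left(-3\right) + 2\right) 7 = \left(15 + 2\right) 7 = 17 \cdot 7 = 119$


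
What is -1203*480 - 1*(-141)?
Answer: -577299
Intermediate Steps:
-1203*480 - 1*(-141) = -577440 + 141 = -577299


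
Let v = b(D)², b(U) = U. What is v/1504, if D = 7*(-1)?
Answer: 49/1504 ≈ 0.032580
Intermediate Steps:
D = -7
v = 49 (v = (-7)² = 49)
v/1504 = 49/1504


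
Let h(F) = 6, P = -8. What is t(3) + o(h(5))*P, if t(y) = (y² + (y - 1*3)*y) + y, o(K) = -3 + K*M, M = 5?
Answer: -204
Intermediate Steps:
o(K) = -3 + 5*K (o(K) = -3 + K*5 = -3 + 5*K)
t(y) = y + y² + y*(-3 + y) (t(y) = (y² + (y - 3)*y) + y = (y² + (-3 + y)*y) + y = (y² + y*(-3 + y)) + y = y + y² + y*(-3 + y))
t(3) + o(h(5))*P = 2*3*(-1 + 3) + (-3 + 5*6)*(-8) = 2*3*2 + (-3 + 30)*(-8) = 12 + 27*(-8) = 12 - 216 = -204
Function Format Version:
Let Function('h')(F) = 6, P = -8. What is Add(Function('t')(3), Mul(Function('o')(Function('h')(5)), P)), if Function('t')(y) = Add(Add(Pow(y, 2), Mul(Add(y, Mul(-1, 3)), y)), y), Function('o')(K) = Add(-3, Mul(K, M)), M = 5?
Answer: -204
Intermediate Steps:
Function('o')(K) = Add(-3, Mul(5, K)) (Function('o')(K) = Add(-3, Mul(K, 5)) = Add(-3, Mul(5, K)))
Function('t')(y) = Add(y, Pow(y, 2), Mul(y, Add(-3, y))) (Function('t')(y) = Add(Add(Pow(y, 2), Mul(Add(y, -3), y)), y) = Add(Add(Pow(y, 2), Mul(Add(-3, y), y)), y) = Add(Add(Pow(y, 2), Mul(y, Add(-3, y))), y) = Add(y, Pow(y, 2), Mul(y, Add(-3, y))))
Add(Function('t')(3), Mul(Function('o')(Function('h')(5)), P)) = Add(Mul(2, 3, Add(-1, 3)), Mul(Add(-3, Mul(5, 6)), -8)) = Add(Mul(2, 3, 2), Mul(Add(-3, 30), -8)) = Add(12, Mul(27, -8)) = Add(12, -216) = -204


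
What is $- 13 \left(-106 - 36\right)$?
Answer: $1846$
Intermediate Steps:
$- 13 \left(-106 - 36\right) = \left(-13\right) \left(-142\right) = 1846$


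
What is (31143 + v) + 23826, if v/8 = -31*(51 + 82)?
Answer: 21985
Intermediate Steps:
v = -32984 (v = 8*(-31*(51 + 82)) = 8*(-31*133) = 8*(-4123) = -32984)
(31143 + v) + 23826 = (31143 - 32984) + 23826 = -1841 + 23826 = 21985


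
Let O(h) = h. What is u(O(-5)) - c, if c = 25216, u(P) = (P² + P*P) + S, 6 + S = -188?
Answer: -25360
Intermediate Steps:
S = -194 (S = -6 - 188 = -194)
u(P) = -194 + 2*P² (u(P) = (P² + P*P) - 194 = (P² + P²) - 194 = 2*P² - 194 = -194 + 2*P²)
u(O(-5)) - c = (-194 + 2*(-5)²) - 1*25216 = (-194 + 2*25) - 25216 = (-194 + 50) - 25216 = -144 - 25216 = -25360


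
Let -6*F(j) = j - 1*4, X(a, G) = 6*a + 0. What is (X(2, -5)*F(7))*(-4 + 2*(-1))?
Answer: 36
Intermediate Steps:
X(a, G) = 6*a
F(j) = ⅔ - j/6 (F(j) = -(j - 1*4)/6 = -(j - 4)/6 = -(-4 + j)/6 = ⅔ - j/6)
(X(2, -5)*F(7))*(-4 + 2*(-1)) = ((6*2)*(⅔ - ⅙*7))*(-4 + 2*(-1)) = (12*(⅔ - 7/6))*(-4 - 2) = (12*(-½))*(-6) = -6*(-6) = 36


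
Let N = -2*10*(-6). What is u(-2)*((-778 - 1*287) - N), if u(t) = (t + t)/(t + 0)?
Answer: -2370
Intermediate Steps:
u(t) = 2 (u(t) = (2*t)/t = 2)
N = 120 (N = -20*(-6) = 120)
u(-2)*((-778 - 1*287) - N) = 2*((-778 - 1*287) - 1*120) = 2*((-778 - 287) - 120) = 2*(-1065 - 120) = 2*(-1185) = -2370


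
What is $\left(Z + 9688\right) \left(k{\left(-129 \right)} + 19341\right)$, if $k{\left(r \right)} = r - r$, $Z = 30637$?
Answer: $779925825$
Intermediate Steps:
$k{\left(r \right)} = 0$
$\left(Z + 9688\right) \left(k{\left(-129 \right)} + 19341\right) = \left(30637 + 9688\right) \left(0 + 19341\right) = 40325 \cdot 19341 = 779925825$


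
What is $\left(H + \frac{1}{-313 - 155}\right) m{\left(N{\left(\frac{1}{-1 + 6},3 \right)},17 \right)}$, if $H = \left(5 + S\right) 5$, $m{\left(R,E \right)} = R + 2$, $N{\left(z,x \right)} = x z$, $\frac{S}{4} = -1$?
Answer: $\frac{2339}{180} \approx 12.994$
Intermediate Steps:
$S = -4$ ($S = 4 \left(-1\right) = -4$)
$m{\left(R,E \right)} = 2 + R$
$H = 5$ ($H = \left(5 - 4\right) 5 = 1 \cdot 5 = 5$)
$\left(H + \frac{1}{-313 - 155}\right) m{\left(N{\left(\frac{1}{-1 + 6},3 \right)},17 \right)} = \left(5 + \frac{1}{-313 - 155}\right) \left(2 + \frac{3}{-1 + 6}\right) = \left(5 + \frac{1}{-468}\right) \left(2 + \frac{3}{5}\right) = \left(5 - \frac{1}{468}\right) \left(2 + 3 \cdot \frac{1}{5}\right) = \frac{2339 \left(2 + \frac{3}{5}\right)}{468} = \frac{2339}{468} \cdot \frac{13}{5} = \frac{2339}{180}$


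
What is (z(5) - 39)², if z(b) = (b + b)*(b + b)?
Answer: 3721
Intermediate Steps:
z(b) = 4*b² (z(b) = (2*b)*(2*b) = 4*b²)
(z(5) - 39)² = (4*5² - 39)² = (4*25 - 39)² = (100 - 39)² = 61² = 3721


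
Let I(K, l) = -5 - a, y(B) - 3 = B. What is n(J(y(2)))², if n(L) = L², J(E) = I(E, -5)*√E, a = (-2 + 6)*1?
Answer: 164025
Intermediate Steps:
a = 4 (a = 4*1 = 4)
y(B) = 3 + B
I(K, l) = -9 (I(K, l) = -5 - 1*4 = -5 - 4 = -9)
J(E) = -9*√E
n(J(y(2)))² = ((-9*√(3 + 2))²)² = ((-9*√5)²)² = 405² = 164025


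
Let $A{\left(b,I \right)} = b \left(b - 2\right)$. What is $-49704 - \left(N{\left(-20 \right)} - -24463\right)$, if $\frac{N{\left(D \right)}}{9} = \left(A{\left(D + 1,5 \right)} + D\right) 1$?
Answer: $-77578$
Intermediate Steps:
$A{\left(b,I \right)} = b \left(-2 + b\right)$
$N{\left(D \right)} = 9 D + 9 \left(1 + D\right) \left(-1 + D\right)$ ($N{\left(D \right)} = 9 \left(\left(D + 1\right) \left(-2 + \left(D + 1\right)\right) + D\right) 1 = 9 \left(\left(1 + D\right) \left(-2 + \left(1 + D\right)\right) + D\right) 1 = 9 \left(\left(1 + D\right) \left(-1 + D\right) + D\right) 1 = 9 \left(D + \left(1 + D\right) \left(-1 + D\right)\right) 1 = 9 \left(D + \left(1 + D\right) \left(-1 + D\right)\right) = 9 D + 9 \left(1 + D\right) \left(-1 + D\right)$)
$-49704 - \left(N{\left(-20 \right)} - -24463\right) = -49704 - \left(\left(-9 + 9 \left(-20\right) + 9 \left(-20\right)^{2}\right) - -24463\right) = -49704 - \left(\left(-9 - 180 + 9 \cdot 400\right) + 24463\right) = -49704 - \left(\left(-9 - 180 + 3600\right) + 24463\right) = -49704 - \left(3411 + 24463\right) = -49704 - 27874 = -77578$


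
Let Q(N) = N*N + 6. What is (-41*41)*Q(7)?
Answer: -92455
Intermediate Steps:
Q(N) = 6 + N² (Q(N) = N² + 6 = 6 + N²)
(-41*41)*Q(7) = (-41*41)*(6 + 7²) = -1681*(6 + 49) = -1681*55 = -92455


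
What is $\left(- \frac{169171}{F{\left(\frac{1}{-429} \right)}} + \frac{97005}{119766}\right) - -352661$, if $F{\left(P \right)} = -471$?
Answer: $\frac{6637946054629}{18803262} \approx 3.5302 \cdot 10^{5}$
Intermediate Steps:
$\left(- \frac{169171}{F{\left(\frac{1}{-429} \right)}} + \frac{97005}{119766}\right) - -352661 = \left(- \frac{169171}{-471} + \frac{97005}{119766}\right) - -352661 = \left(\left(-169171\right) \left(- \frac{1}{471}\right) + 97005 \cdot \frac{1}{119766}\right) + 352661 = \left(\frac{169171}{471} + \frac{32335}{39922}\right) + 352661 = \frac{6768874447}{18803262} + 352661 = \frac{6637946054629}{18803262}$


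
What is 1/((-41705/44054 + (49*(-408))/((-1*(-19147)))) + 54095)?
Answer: 843501938/45627558082907 ≈ 1.8487e-5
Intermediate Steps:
1/((-41705/44054 + (49*(-408))/((-1*(-19147)))) + 54095) = 1/((-41705*1/44054 - 19992/19147) + 54095) = 1/((-41705/44054 - 19992*1/19147) + 54095) = 1/((-41705/44054 - 19992/19147) + 54095) = 1/(-1679253203/843501938 + 54095) = 1/(45627558082907/843501938) = 843501938/45627558082907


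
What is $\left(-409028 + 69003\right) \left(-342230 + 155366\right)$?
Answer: $63538431600$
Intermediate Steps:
$\left(-409028 + 69003\right) \left(-342230 + 155366\right) = \left(-340025\right) \left(-186864\right) = 63538431600$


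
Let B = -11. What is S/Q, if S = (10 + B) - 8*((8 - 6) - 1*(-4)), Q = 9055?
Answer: -49/9055 ≈ -0.0054114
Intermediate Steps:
S = -49 (S = (10 - 11) - 8*((8 - 6) - 1*(-4)) = -1 - 8*(2 + 4) = -1 - 8*6 = -1 - 48 = -49)
S/Q = -49/9055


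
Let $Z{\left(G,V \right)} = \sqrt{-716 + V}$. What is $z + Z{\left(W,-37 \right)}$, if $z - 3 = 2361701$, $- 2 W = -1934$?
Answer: $2361704 + i \sqrt{753} \approx 2.3617 \cdot 10^{6} + 27.441 i$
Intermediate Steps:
$W = 967$ ($W = \left(- \frac{1}{2}\right) \left(-1934\right) = 967$)
$z = 2361704$ ($z = 3 + 2361701 = 2361704$)
$z + Z{\left(W,-37 \right)} = 2361704 + \sqrt{-716 - 37} = 2361704 + \sqrt{-753} = 2361704 + i \sqrt{753}$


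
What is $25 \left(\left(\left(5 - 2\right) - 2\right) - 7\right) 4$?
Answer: $-600$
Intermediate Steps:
$25 \left(\left(\left(5 - 2\right) - 2\right) - 7\right) 4 = 25 \left(\left(3 - 2\right) - 7\right) 4 = 25 \left(1 - 7\right) 4 = 25 \left(-6\right) 4 = \left(-150\right) 4 = -600$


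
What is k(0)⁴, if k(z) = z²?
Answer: 0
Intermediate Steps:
k(0)⁴ = (0²)⁴ = 0⁴ = 0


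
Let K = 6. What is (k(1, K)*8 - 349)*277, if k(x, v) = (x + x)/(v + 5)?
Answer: -1058971/11 ≈ -96270.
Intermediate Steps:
k(x, v) = 2*x/(5 + v) (k(x, v) = (2*x)/(5 + v) = 2*x/(5 + v))
(k(1, K)*8 - 349)*277 = ((2*1/(5 + 6))*8 - 349)*277 = ((2*1/11)*8 - 349)*277 = ((2*1*(1/11))*8 - 349)*277 = ((2/11)*8 - 349)*277 = (16/11 - 349)*277 = -3823/11*277 = -1058971/11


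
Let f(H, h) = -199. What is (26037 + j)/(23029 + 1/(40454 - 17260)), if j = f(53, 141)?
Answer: 599286572/534134627 ≈ 1.1220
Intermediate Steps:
j = -199
(26037 + j)/(23029 + 1/(40454 - 17260)) = (26037 - 199)/(23029 + 1/(40454 - 17260)) = 25838/(23029 + 1/23194) = 25838/(534134627/23194) = 25838*(23194/534134627) = 599286572/534134627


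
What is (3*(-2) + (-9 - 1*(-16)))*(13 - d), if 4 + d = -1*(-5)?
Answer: 12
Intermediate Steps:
d = 1 (d = -4 - 1*(-5) = -4 + 5 = 1)
(3*(-2) + (-9 - 1*(-16)))*(13 - d) = (3*(-2) + (-9 - 1*(-16)))*(13 - 1*1) = (-6 + (-9 + 16))*(13 - 1) = (-6 + 7)*12 = 1*12 = 12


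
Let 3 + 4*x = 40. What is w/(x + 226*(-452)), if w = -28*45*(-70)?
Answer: -352800/408571 ≈ -0.86350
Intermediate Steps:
x = 37/4 (x = -¾ + (¼)*40 = -¾ + 10 = 37/4 ≈ 9.2500)
w = 88200 (w = -1260*(-70) = 88200)
w/(x + 226*(-452)) = 88200/(37/4 + 226*(-452)) = 88200/(37/4 - 102152) = 88200/(-408571/4) = 88200*(-4/408571) = -352800/408571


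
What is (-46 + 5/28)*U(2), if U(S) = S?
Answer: -1283/14 ≈ -91.643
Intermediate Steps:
(-46 + 5/28)*U(2) = (-46 + 5/28)*2 = -1283/28*2 = -1283/14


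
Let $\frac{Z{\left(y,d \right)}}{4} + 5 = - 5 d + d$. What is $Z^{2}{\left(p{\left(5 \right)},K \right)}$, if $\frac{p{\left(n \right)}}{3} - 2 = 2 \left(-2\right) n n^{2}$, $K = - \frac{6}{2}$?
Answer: $784$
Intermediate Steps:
$K = -3$ ($K = \left(-6\right) \frac{1}{2} = -3$)
$p{\left(n \right)} = 6 - 12 n^{3}$ ($p{\left(n \right)} = 6 + 3 \cdot 2 \left(-2\right) n n^{2} = 6 + 3 - 4 n n^{2} = 6 + 3 \left(- 4 n^{3}\right) = 6 - 12 n^{3}$)
$Z{\left(y,d \right)} = -20 - 16 d$ ($Z{\left(y,d \right)} = -20 + 4 \left(- 5 d + d\right) = -20 + 4 \left(- 4 d\right) = -20 - 16 d$)
$Z^{2}{\left(p{\left(5 \right)},K \right)} = \left(-20 - -48\right)^{2} = \left(-20 + 48\right)^{2} = 28^{2} = 784$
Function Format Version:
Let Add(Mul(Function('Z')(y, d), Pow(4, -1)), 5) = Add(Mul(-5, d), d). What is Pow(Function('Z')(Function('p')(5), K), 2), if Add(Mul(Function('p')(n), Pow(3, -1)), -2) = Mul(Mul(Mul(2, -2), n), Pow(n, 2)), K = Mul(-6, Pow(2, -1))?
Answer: 784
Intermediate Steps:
K = -3 (K = Mul(-6, Rational(1, 2)) = -3)
Function('p')(n) = Add(6, Mul(-12, Pow(n, 3))) (Function('p')(n) = Add(6, Mul(3, Mul(Mul(Mul(2, -2), n), Pow(n, 2)))) = Add(6, Mul(3, Mul(Mul(-4, n), Pow(n, 2)))) = Add(6, Mul(3, Mul(-4, Pow(n, 3)))) = Add(6, Mul(-12, Pow(n, 3))))
Function('Z')(y, d) = Add(-20, Mul(-16, d)) (Function('Z')(y, d) = Add(-20, Mul(4, Add(Mul(-5, d), d))) = Add(-20, Mul(4, Mul(-4, d))) = Add(-20, Mul(-16, d)))
Pow(Function('Z')(Function('p')(5), K), 2) = Pow(Add(-20, Mul(-16, -3)), 2) = Pow(Add(-20, 48), 2) = Pow(28, 2) = 784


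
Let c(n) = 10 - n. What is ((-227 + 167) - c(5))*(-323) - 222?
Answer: 20773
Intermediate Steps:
((-227 + 167) - c(5))*(-323) - 222 = ((-227 + 167) - (10 - 1*5))*(-323) - 222 = (-60 - (10 - 5))*(-323) - 222 = (-60 - 1*5)*(-323) - 222 = (-60 - 5)*(-323) - 222 = -65*(-323) - 222 = 20995 - 222 = 20773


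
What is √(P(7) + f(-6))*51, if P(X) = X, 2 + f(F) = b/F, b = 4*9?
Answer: 51*I ≈ 51.0*I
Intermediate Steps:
b = 36
f(F) = -2 + 36/F
√(P(7) + f(-6))*51 = √(7 + (-2 + 36/(-6)))*51 = √(7 + (-2 + 36*(-⅙)))*51 = √(7 + (-2 - 6))*51 = √(7 - 8)*51 = √(-1)*51 = I*51 = 51*I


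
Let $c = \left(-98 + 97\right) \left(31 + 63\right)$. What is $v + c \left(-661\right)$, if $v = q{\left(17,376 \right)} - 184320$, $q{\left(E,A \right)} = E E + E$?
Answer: $-121880$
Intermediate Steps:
$q{\left(E,A \right)} = E + E^{2}$ ($q{\left(E,A \right)} = E^{2} + E = E + E^{2}$)
$c = -94$ ($c = \left(-1\right) 94 = -94$)
$v = -184014$ ($v = 17 \left(1 + 17\right) - 184320 = 17 \cdot 18 - 184320 = 306 - 184320 = -184014$)
$v + c \left(-661\right) = -184014 - -62134 = -184014 + 62134 = -121880$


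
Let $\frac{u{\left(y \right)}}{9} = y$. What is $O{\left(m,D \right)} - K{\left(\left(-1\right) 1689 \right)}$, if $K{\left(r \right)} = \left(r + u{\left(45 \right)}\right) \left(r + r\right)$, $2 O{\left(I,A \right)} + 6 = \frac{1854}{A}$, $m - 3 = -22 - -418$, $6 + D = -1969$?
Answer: $- \frac{8566277052}{1975} \approx -4.3374 \cdot 10^{6}$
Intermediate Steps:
$D = -1975$ ($D = -6 - 1969 = -1975$)
$u{\left(y \right)} = 9 y$
$m = 399$ ($m = 3 - -396 = 3 + \left(-22 + 418\right) = 3 + 396 = 399$)
$O{\left(I,A \right)} = -3 + \frac{927}{A}$ ($O{\left(I,A \right)} = -3 + \frac{1854 \frac{1}{A}}{2} = -3 + \frac{927}{A}$)
$K{\left(r \right)} = 2 r \left(405 + r\right)$ ($K{\left(r \right)} = \left(r + 9 \cdot 45\right) \left(r + r\right) = \left(r + 405\right) 2 r = \left(405 + r\right) 2 r = 2 r \left(405 + r\right)$)
$O{\left(m,D \right)} - K{\left(\left(-1\right) 1689 \right)} = \left(-3 + \frac{927}{-1975}\right) - 2 \left(\left(-1\right) 1689\right) \left(405 - 1689\right) = \left(-3 + 927 \left(- \frac{1}{1975}\right)\right) - 2 \left(-1689\right) \left(405 - 1689\right) = \left(-3 - \frac{927}{1975}\right) - 2 \left(-1689\right) \left(-1284\right) = - \frac{6852}{1975} - 4337352 = - \frac{8566277052}{1975}$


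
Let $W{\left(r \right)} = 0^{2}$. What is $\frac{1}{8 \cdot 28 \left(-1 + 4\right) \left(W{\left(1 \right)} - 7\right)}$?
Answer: $- \frac{1}{4704} \approx -0.00021259$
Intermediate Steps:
$W{\left(r \right)} = 0$
$\frac{1}{8 \cdot 28 \left(-1 + 4\right) \left(W{\left(1 \right)} - 7\right)} = \frac{1}{8 \cdot 28 \left(-1 + 4\right) \left(0 - 7\right)} = \frac{1}{224 \cdot 3 \left(-7\right)} = \frac{1}{224 \left(-21\right)} = \frac{1}{-4704} = - \frac{1}{4704}$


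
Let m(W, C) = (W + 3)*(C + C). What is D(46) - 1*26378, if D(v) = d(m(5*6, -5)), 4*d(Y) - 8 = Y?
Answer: -52917/2 ≈ -26459.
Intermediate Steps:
m(W, C) = 2*C*(3 + W) (m(W, C) = (3 + W)*(2*C) = 2*C*(3 + W))
d(Y) = 2 + Y/4
D(v) = -161/2 (D(v) = 2 + (2*(-5)*(3 + 5*6))/4 = 2 + (2*(-5)*(3 + 30))/4 = 2 + (2*(-5)*33)/4 = 2 + (1/4)*(-330) = 2 - 165/2 = -161/2)
D(46) - 1*26378 = -161/2 - 1*26378 = -161/2 - 26378 = -52917/2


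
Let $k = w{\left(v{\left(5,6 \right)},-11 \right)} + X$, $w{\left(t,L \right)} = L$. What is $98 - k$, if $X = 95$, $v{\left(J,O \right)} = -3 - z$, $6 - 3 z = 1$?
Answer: $14$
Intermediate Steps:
$z = \frac{5}{3}$ ($z = 2 - \frac{1}{3} = \frac{5}{3} \approx 1.6667$)
$v{\left(J,O \right)} = - \frac{14}{3}$ ($v{\left(J,O \right)} = -3 - \frac{5}{3} = - \frac{14}{3}$)
$k = 84$ ($k = -11 + 95 = 84$)
$98 - k = 98 - 84 = 14$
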